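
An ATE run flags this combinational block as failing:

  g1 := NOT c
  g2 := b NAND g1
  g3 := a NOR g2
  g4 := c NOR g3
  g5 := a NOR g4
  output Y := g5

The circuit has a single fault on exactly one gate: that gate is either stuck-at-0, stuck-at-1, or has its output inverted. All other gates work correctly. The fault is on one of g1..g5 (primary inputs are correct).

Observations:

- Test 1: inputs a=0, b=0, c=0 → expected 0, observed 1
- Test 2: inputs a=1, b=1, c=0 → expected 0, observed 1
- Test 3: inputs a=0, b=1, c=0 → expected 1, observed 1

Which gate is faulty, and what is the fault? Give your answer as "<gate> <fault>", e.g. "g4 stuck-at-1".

Fault-free values for test 1 (a=0, b=0, c=0): g1=1, g2=1, g3=0, g4=1, g5=0, giving Y=0. Observed 1.
Test 1: faults giving observed 1 are {g2 stuck-at-0, g2 inverted output, g3 stuck-at-1, g3 inverted output, g4 stuck-at-0, g4 inverted output, g5 stuck-at-1, g5 inverted output}.
Test 2 (a=1, b=1, c=0): fault-free g1=1, g2=0, g3=0, g4=1, g5=0 → 0; observed 1. Eliminates g2 stuck-at-0, g2 inverted output, g3 stuck-at-1, g3 inverted output, g4 stuck-at-0, g4 inverted output.
Test 3 (a=0, b=1, c=0): fault-free g1=1, g2=0, g3=1, g4=0, g5=1 → 1; observed 1. Eliminates g5 inverted output.
Only g5 stuck-at-1 is consistent with every test.

g5 stuck-at-1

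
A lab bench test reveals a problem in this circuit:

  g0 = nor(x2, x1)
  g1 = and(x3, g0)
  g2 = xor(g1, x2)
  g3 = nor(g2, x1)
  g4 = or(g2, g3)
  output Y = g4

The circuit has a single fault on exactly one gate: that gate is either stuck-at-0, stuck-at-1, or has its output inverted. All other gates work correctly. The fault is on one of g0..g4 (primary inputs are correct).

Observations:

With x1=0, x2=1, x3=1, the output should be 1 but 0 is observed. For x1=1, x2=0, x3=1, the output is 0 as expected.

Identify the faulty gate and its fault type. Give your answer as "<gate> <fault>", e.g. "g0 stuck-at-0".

Fault-free values for test 1 (x1=0, x2=1, x3=1): g0=0, g1=0, g2=1, g3=0, g4=1, giving Y=1. Observed 0.
Test 1: faults giving observed 0 are {g4 stuck-at-0, g4 inverted output}.
Test 2 (x1=1, x2=0, x3=1): fault-free g0=0, g1=0, g2=0, g3=0, g4=0 → 0; observed 0. Eliminates g4 inverted output.
Only g4 stuck-at-0 is consistent with every test.

g4 stuck-at-0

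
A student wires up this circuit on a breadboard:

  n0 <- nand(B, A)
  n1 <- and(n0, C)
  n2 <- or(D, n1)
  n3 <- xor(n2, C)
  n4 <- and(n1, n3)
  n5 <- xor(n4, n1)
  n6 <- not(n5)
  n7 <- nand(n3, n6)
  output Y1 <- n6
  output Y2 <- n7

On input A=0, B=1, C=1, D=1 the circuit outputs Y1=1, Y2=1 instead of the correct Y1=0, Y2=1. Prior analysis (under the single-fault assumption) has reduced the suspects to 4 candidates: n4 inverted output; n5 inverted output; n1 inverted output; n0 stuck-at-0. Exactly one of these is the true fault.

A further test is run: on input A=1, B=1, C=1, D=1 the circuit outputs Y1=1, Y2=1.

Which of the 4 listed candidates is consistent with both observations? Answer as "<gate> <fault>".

n0 stuck-at-0

Evaluate each candidate on input A=1, B=1, C=1, D=1:
  n4 inverted output: n0=0, n1=0, n2=1, n3=0, n4=1 [inverted output], n5=1, n6=0, n7=1 → Y1=0, Y2=1 — eliminated
  n5 inverted output: n0=0, n1=0, n2=1, n3=0, n4=0, n5=1 [inverted output], n6=0, n7=1 → Y1=0, Y2=1 — eliminated
  n1 inverted output: n0=0, n1=1 [inverted output], n2=1, n3=0, n4=0, n5=1, n6=0, n7=1 → Y1=0, Y2=1 — eliminated
  n0 stuck-at-0: n0=0 [stuck-at-0], n1=0, n2=1, n3=0, n4=0, n5=0, n6=1, n7=1 → Y1=1, Y2=1 — matches
Only n0 stuck-at-0 reproduces the observed Y1=1, Y2=1.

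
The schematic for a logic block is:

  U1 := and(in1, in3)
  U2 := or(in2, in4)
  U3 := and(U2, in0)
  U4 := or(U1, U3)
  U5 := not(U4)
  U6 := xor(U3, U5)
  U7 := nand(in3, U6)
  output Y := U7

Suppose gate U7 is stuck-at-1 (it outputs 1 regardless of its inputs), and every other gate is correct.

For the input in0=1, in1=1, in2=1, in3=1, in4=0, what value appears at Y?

1

Propagate with U7 forced: U1=1, U2=1, U3=1, U4=1, U5=0, U6=1, U7=1 [stuck-at-1].
So Y = 1. (Without the fault it would be 0.)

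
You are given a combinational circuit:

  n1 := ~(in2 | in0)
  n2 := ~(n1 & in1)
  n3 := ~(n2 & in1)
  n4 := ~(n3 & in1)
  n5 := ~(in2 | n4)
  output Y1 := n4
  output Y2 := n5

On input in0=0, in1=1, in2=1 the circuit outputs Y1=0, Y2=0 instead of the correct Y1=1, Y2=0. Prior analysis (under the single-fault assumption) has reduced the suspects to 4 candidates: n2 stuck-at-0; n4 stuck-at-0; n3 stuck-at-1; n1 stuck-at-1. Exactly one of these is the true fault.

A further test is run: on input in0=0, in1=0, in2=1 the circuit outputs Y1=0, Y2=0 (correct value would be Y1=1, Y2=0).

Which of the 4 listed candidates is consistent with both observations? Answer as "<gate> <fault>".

n4 stuck-at-0

Evaluate each candidate on input in0=0, in1=0, in2=1:
  n2 stuck-at-0: n1=0, n2=0 [stuck-at-0], n3=1, n4=1, n5=0 → Y1=1, Y2=0 — eliminated
  n4 stuck-at-0: n1=0, n2=1, n3=1, n4=0 [stuck-at-0], n5=0 → Y1=0, Y2=0 — matches
  n3 stuck-at-1: n1=0, n2=1, n3=1 [stuck-at-1], n4=1, n5=0 → Y1=1, Y2=0 — eliminated
  n1 stuck-at-1: n1=1 [stuck-at-1], n2=1, n3=1, n4=1, n5=0 → Y1=1, Y2=0 — eliminated
Only n4 stuck-at-0 reproduces the observed Y1=0, Y2=0.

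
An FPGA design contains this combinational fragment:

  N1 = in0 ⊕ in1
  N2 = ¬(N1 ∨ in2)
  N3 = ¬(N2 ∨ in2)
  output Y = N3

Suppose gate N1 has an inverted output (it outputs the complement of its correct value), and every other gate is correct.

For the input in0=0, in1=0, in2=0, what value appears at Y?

1

Propagate with N1 forced: N1=1 [inverted output], N2=0, N3=1.
So Y = 1. (Without the fault it would be 0.)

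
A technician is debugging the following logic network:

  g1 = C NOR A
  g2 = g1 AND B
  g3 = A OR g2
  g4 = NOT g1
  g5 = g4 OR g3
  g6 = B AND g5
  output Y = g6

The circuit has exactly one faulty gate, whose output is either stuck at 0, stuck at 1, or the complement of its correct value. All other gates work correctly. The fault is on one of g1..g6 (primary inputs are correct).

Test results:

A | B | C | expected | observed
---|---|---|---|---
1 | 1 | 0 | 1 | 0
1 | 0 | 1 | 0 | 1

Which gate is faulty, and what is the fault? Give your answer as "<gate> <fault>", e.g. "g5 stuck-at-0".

Fault-free values for test 1 (A=1, B=1, C=0): g1=0, g2=0, g3=1, g4=1, g5=1, g6=1, giving Y=1. Observed 0.
Test 1: faults giving observed 0 are {g5 stuck-at-0, g5 inverted output, g6 stuck-at-0, g6 inverted output}.
Test 2 (A=1, B=0, C=1): fault-free g1=0, g2=0, g3=1, g4=1, g5=1, g6=0 → 0; observed 1. Eliminates g5 stuck-at-0, g5 inverted output, g6 stuck-at-0.
Only g6 inverted output is consistent with every test.

g6 inverted output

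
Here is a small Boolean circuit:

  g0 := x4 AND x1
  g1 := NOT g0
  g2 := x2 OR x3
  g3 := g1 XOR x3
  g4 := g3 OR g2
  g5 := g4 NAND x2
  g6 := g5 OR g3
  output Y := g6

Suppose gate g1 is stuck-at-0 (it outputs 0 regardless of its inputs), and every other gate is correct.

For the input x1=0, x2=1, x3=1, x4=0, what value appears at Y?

1

Propagate with g1 forced: g0=0, g1=0 [stuck-at-0], g2=1, g3=1, g4=1, g5=0, g6=1.
So Y = 1. (Without the fault it would be 0.)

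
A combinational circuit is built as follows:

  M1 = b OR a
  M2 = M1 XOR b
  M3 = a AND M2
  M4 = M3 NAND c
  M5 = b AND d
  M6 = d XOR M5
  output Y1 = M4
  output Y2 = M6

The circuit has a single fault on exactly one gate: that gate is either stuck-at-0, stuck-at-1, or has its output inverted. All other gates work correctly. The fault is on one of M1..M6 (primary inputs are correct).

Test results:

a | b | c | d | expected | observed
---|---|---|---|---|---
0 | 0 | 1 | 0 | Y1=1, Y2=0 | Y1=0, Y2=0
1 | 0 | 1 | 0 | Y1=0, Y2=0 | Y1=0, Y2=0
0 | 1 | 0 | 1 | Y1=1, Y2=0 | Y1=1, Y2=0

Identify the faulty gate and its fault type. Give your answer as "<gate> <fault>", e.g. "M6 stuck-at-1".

Fault-free values for test 1 (a=0, b=0, c=1, d=0): M1=0, M2=0, M3=0, M4=1, M5=0, M6=0, giving Y1=1, Y2=0. Observed Y1=0, Y2=0.
Test 1: faults giving observed Y1=0, Y2=0 are {M3 stuck-at-1, M3 inverted output, M4 stuck-at-0, M4 inverted output}.
Test 2 (a=1, b=0, c=1, d=0): fault-free M1=1, M2=1, M3=1, M4=0, M5=0, M6=0 → Y1=0, Y2=0; observed Y1=0, Y2=0. Eliminates M3 inverted output, M4 inverted output.
Test 3 (a=0, b=1, c=0, d=1): fault-free M1=1, M2=0, M3=0, M4=1, M5=1, M6=0 → Y1=1, Y2=0; observed Y1=1, Y2=0. Eliminates M4 stuck-at-0.
Only M3 stuck-at-1 is consistent with every test.

M3 stuck-at-1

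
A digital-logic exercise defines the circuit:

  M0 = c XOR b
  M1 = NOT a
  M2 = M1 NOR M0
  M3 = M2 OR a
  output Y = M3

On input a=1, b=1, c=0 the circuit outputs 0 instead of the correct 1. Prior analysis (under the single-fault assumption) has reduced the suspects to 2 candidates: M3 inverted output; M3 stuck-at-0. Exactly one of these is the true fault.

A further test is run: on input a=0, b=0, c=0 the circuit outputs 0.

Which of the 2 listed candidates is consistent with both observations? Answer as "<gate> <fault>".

M3 stuck-at-0

Evaluate each candidate on input a=0, b=0, c=0:
  M3 inverted output: M0=0, M1=1, M2=0, M3=1 [inverted output] → 1 — eliminated
  M3 stuck-at-0: M0=0, M1=1, M2=0, M3=0 [stuck-at-0] → 0 — matches
Only M3 stuck-at-0 reproduces the observed 0.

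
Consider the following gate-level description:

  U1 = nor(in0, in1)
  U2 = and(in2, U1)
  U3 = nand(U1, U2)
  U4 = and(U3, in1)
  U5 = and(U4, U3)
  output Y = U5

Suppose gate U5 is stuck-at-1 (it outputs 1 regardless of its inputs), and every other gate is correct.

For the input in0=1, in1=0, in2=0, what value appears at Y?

1

Propagate with U5 forced: U1=0, U2=0, U3=1, U4=0, U5=1 [stuck-at-1].
So Y = 1. (Without the fault it would be 0.)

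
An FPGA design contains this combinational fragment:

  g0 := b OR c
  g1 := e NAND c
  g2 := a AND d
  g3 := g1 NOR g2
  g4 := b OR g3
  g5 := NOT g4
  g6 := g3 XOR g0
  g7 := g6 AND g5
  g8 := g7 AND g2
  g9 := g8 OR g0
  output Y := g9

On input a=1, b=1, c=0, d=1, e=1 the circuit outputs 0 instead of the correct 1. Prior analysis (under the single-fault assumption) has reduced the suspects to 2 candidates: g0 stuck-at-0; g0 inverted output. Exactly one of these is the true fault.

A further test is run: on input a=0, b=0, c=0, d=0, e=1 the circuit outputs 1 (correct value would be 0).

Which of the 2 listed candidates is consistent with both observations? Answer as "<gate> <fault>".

g0 inverted output

Evaluate each candidate on input a=0, b=0, c=0, d=0, e=1:
  g0 stuck-at-0: g0=0 [stuck-at-0], g1=1, g2=0, g3=0, g4=0, g5=1, g6=0, g7=0, g8=0, g9=0 → 0 — eliminated
  g0 inverted output: g0=1 [inverted output], g1=1, g2=0, g3=0, g4=0, g5=1, g6=1, g7=1, g8=0, g9=1 → 1 — matches
Only g0 inverted output reproduces the observed 1.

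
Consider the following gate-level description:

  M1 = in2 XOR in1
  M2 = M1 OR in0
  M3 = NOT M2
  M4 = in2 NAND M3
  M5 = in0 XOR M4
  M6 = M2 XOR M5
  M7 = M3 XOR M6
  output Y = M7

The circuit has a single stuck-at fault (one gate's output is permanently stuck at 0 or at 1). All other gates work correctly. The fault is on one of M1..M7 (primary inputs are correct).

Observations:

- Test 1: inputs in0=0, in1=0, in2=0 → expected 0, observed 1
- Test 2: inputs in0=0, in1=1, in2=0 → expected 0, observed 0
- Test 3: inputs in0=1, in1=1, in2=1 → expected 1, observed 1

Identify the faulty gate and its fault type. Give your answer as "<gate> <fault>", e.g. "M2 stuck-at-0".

Fault-free values for test 1 (in0=0, in1=0, in2=0): M1=0, M2=0, M3=1, M4=1, M5=1, M6=1, M7=0, giving Y=0. Observed 1.
Test 1: faults giving observed 1 are {M3 stuck-at-0, M4 stuck-at-0, M5 stuck-at-0, M6 stuck-at-0, M7 stuck-at-1}.
Test 2 (in0=0, in1=1, in2=0): fault-free M1=1, M2=1, M3=0, M4=1, M5=1, M6=0, M7=0 → 0; observed 0. Eliminates M4 stuck-at-0, M5 stuck-at-0, M7 stuck-at-1.
Test 3 (in0=1, in1=1, in2=1): fault-free M1=0, M2=1, M3=0, M4=1, M5=0, M6=1, M7=1 → 1; observed 1. Eliminates M6 stuck-at-0.
Only M3 stuck-at-0 is consistent with every test.

M3 stuck-at-0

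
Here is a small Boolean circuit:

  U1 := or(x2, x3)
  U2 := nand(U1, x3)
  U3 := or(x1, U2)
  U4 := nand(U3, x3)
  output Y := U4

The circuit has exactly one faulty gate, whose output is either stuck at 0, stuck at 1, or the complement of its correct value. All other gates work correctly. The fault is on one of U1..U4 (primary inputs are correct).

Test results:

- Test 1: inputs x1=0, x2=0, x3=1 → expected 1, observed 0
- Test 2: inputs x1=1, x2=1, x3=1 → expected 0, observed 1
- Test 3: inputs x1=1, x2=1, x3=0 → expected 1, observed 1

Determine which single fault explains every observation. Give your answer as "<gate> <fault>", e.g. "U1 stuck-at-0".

Fault-free values for test 1 (x1=0, x2=0, x3=1): U1=1, U2=0, U3=0, U4=1, giving Y=1. Observed 0.
Test 1: faults giving observed 0 are {U1 stuck-at-0, U1 inverted output, U2 stuck-at-1, U2 inverted output, U3 stuck-at-1, U3 inverted output, U4 stuck-at-0, U4 inverted output}.
Test 2 (x1=1, x2=1, x3=1): fault-free U1=1, U2=0, U3=1, U4=0 → 0; observed 1. Eliminates U1 stuck-at-0, U1 inverted output, U2 stuck-at-1, U2 inverted output, U3 stuck-at-1, U4 stuck-at-0.
Test 3 (x1=1, x2=1, x3=0): fault-free U1=1, U2=1, U3=1, U4=1 → 1; observed 1. Eliminates U4 inverted output.
Only U3 inverted output is consistent with every test.

U3 inverted output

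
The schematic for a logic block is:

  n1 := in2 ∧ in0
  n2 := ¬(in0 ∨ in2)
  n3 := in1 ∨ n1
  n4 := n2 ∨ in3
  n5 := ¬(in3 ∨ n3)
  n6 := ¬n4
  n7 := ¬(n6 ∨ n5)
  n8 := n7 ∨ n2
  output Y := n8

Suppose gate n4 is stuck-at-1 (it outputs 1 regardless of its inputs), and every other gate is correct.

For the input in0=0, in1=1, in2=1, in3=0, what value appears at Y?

Propagate with n4 forced: n1=0, n2=0, n3=1, n4=1 [stuck-at-1], n5=0, n6=0, n7=1, n8=1.
So Y = 1. (Without the fault it would be 0.)

1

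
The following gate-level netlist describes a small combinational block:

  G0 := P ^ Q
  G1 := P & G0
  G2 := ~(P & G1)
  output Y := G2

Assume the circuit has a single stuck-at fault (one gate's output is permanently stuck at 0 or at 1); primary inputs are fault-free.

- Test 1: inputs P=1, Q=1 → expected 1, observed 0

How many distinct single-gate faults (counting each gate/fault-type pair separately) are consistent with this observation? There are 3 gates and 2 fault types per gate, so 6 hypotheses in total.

Fault-free: G0=0, G1=0, G2=1 → 1. Observed 0.
  G0 stuck-at-0: output 1 ✗
  G0 stuck-at-1: output 0 ✓
  G1 stuck-at-0: output 1 ✗
  G1 stuck-at-1: output 0 ✓
  G2 stuck-at-0: output 0 ✓
  G2 stuck-at-1: output 1 ✗
Consistent faults: {G0 stuck-at-1, G1 stuck-at-1, G2 stuck-at-0} — 3 in all.

3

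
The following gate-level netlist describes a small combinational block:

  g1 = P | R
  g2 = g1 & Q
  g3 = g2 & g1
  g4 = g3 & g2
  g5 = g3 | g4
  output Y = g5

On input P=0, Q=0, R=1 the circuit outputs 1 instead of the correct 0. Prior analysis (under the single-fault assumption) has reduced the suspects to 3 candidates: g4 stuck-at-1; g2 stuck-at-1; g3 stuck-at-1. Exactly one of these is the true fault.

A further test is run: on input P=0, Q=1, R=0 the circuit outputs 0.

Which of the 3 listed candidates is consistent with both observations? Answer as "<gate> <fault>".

Evaluate each candidate on input P=0, Q=1, R=0:
  g4 stuck-at-1: g1=0, g2=0, g3=0, g4=1 [stuck-at-1], g5=1 → 1 — eliminated
  g2 stuck-at-1: g1=0, g2=1 [stuck-at-1], g3=0, g4=0, g5=0 → 0 — matches
  g3 stuck-at-1: g1=0, g2=0, g3=1 [stuck-at-1], g4=0, g5=1 → 1 — eliminated
Only g2 stuck-at-1 reproduces the observed 0.

g2 stuck-at-1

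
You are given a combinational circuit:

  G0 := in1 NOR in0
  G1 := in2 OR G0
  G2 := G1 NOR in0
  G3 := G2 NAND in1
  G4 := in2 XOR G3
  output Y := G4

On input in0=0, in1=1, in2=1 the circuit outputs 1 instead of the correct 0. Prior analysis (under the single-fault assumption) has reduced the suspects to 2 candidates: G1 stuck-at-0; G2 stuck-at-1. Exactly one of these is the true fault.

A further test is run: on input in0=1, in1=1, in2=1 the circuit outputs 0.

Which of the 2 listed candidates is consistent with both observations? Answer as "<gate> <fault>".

G1 stuck-at-0

Evaluate each candidate on input in0=1, in1=1, in2=1:
  G1 stuck-at-0: G0=0, G1=0 [stuck-at-0], G2=0, G3=1, G4=0 → 0 — matches
  G2 stuck-at-1: G0=0, G1=1, G2=1 [stuck-at-1], G3=0, G4=1 → 1 — eliminated
Only G1 stuck-at-0 reproduces the observed 0.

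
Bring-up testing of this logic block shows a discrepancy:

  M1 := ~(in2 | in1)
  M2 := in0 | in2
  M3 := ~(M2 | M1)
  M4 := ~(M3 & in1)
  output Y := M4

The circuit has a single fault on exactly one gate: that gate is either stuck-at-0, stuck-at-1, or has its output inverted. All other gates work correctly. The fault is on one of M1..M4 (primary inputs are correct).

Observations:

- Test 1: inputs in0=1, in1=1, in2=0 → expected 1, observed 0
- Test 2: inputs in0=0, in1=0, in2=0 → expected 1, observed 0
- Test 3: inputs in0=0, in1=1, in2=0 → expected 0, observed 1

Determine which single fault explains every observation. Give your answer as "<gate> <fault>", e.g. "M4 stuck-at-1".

Fault-free values for test 1 (in0=1, in1=1, in2=0): M1=0, M2=1, M3=0, M4=1, giving Y=1. Observed 0.
Test 1: faults giving observed 0 are {M2 stuck-at-0, M2 inverted output, M3 stuck-at-1, M3 inverted output, M4 stuck-at-0, M4 inverted output}.
Test 2 (in0=0, in1=0, in2=0): fault-free M1=1, M2=0, M3=0, M4=1 → 1; observed 0. Eliminates M2 stuck-at-0, M2 inverted output, M3 stuck-at-1, M3 inverted output.
Test 3 (in0=0, in1=1, in2=0): fault-free M1=0, M2=0, M3=1, M4=0 → 0; observed 1. Eliminates M4 stuck-at-0.
Only M4 inverted output is consistent with every test.

M4 inverted output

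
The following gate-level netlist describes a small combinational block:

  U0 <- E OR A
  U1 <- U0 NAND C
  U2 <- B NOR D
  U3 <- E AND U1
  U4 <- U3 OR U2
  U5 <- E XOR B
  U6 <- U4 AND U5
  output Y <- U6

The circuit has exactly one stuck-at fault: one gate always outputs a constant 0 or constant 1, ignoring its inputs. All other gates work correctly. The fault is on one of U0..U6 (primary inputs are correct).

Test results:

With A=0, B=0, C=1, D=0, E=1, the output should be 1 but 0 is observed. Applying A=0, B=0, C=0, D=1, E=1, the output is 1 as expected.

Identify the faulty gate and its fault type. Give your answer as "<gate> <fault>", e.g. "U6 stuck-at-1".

Fault-free values for test 1 (A=0, B=0, C=1, D=0, E=1): U0=1, U1=0, U2=1, U3=0, U4=1, U5=1, U6=1, giving Y=1. Observed 0.
Test 1: faults giving observed 0 are {U2 stuck-at-0, U4 stuck-at-0, U5 stuck-at-0, U6 stuck-at-0}.
Test 2 (A=0, B=0, C=0, D=1, E=1): fault-free U0=1, U1=1, U2=0, U3=1, U4=1, U5=1, U6=1 → 1; observed 1. Eliminates U4 stuck-at-0, U5 stuck-at-0, U6 stuck-at-0.
Only U2 stuck-at-0 is consistent with every test.

U2 stuck-at-0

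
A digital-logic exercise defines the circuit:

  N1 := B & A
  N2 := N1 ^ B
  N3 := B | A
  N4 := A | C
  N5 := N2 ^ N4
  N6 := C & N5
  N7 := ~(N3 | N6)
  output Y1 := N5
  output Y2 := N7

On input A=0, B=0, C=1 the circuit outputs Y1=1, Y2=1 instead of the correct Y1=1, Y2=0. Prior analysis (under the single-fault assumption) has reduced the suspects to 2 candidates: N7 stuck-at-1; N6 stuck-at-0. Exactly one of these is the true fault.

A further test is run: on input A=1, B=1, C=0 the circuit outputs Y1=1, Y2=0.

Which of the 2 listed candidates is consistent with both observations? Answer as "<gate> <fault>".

N6 stuck-at-0

Evaluate each candidate on input A=1, B=1, C=0:
  N7 stuck-at-1: N1=1, N2=0, N3=1, N4=1, N5=1, N6=0, N7=1 [stuck-at-1] → Y1=1, Y2=1 — eliminated
  N6 stuck-at-0: N1=1, N2=0, N3=1, N4=1, N5=1, N6=0 [stuck-at-0], N7=0 → Y1=1, Y2=0 — matches
Only N6 stuck-at-0 reproduces the observed Y1=1, Y2=0.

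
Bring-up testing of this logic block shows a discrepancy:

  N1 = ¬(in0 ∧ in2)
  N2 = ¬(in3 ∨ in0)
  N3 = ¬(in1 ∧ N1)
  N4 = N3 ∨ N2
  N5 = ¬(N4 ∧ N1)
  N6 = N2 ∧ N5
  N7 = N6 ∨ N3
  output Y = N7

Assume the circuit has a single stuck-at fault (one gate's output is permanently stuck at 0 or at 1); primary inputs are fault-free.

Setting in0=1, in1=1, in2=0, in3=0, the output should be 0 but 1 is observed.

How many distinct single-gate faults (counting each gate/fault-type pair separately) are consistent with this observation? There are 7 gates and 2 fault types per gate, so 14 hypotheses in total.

4

Fault-free: N1=1, N2=0, N3=0, N4=0, N5=1, N6=0, N7=0 → 0. Observed 1.
  N1 stuck-at-0: output 1 ✓
  N1 stuck-at-1: output 0 ✗
  N2 stuck-at-0: output 0 ✗
  N2 stuck-at-1: output 0 ✗
  N3 stuck-at-0: output 0 ✗
  N3 stuck-at-1: output 1 ✓
  N4 stuck-at-0: output 0 ✗
  N4 stuck-at-1: output 0 ✗
  N5 stuck-at-0: output 0 ✗
  N5 stuck-at-1: output 0 ✗
  N6 stuck-at-0: output 0 ✗
  N6 stuck-at-1: output 1 ✓
  N7 stuck-at-0: output 0 ✗
  N7 stuck-at-1: output 1 ✓
Consistent faults: {N1 stuck-at-0, N3 stuck-at-1, N6 stuck-at-1, N7 stuck-at-1} — 4 in all.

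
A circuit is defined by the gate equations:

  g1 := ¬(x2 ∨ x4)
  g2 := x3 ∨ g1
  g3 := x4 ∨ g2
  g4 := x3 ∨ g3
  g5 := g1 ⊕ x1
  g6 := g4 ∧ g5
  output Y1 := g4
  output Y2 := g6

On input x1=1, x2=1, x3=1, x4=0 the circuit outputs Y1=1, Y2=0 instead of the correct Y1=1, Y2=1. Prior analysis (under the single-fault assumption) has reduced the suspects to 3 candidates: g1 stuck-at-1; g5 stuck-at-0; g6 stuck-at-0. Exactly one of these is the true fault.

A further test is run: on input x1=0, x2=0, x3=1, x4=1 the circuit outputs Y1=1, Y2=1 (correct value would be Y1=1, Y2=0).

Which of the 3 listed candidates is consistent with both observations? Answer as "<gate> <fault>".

Evaluate each candidate on input x1=0, x2=0, x3=1, x4=1:
  g1 stuck-at-1: g1=1 [stuck-at-1], g2=1, g3=1, g4=1, g5=1, g6=1 → Y1=1, Y2=1 — matches
  g5 stuck-at-0: g1=0, g2=1, g3=1, g4=1, g5=0 [stuck-at-0], g6=0 → Y1=1, Y2=0 — eliminated
  g6 stuck-at-0: g1=0, g2=1, g3=1, g4=1, g5=0, g6=0 [stuck-at-0] → Y1=1, Y2=0 — eliminated
Only g1 stuck-at-1 reproduces the observed Y1=1, Y2=1.

g1 stuck-at-1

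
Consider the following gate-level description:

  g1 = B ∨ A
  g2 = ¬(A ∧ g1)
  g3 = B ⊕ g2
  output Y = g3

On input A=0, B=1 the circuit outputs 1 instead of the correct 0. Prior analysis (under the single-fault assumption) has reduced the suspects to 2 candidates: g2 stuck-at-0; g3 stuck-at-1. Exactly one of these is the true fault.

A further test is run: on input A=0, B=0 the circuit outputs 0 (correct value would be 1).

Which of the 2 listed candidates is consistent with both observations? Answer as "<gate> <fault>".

g2 stuck-at-0

Evaluate each candidate on input A=0, B=0:
  g2 stuck-at-0: g1=0, g2=0 [stuck-at-0], g3=0 → 0 — matches
  g3 stuck-at-1: g1=0, g2=1, g3=1 [stuck-at-1] → 1 — eliminated
Only g2 stuck-at-0 reproduces the observed 0.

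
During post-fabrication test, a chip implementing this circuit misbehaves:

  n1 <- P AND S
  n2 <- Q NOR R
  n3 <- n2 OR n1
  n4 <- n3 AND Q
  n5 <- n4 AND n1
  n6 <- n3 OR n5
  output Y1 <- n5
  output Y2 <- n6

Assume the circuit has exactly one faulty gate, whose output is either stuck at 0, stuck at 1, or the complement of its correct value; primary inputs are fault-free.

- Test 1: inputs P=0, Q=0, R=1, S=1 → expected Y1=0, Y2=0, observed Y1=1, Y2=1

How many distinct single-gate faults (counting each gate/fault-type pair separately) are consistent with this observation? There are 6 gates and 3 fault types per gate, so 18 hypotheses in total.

Fault-free: n1=0, n2=0, n3=0, n4=0, n5=0, n6=0 → Y1=0, Y2=0. Observed Y1=1, Y2=1.
  n1: none of the 3 fault types match ✗
  n2: none of the 3 fault types match ✗
  n3: none of the 3 fault types match ✗
  n4: none of the 3 fault types match ✗
  n5: stuck-at-1, inverted output ✓; others ✗
  n6: none of the 3 fault types match ✗
Consistent faults: {n5 stuck-at-1, n5 inverted output} — 2 in all.

2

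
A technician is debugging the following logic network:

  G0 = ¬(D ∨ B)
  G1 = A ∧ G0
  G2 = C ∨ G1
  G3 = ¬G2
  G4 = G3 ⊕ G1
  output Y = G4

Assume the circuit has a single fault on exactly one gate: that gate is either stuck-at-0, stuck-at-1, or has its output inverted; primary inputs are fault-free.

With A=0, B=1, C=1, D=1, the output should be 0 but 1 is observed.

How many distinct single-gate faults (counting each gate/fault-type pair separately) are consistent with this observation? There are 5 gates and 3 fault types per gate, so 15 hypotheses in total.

Fault-free: G0=0, G1=0, G2=1, G3=0, G4=0 → 0. Observed 1.
  G0: none of the 3 fault types match ✗
  G1: stuck-at-1, inverted output ✓; others ✗
  G2: stuck-at-0, inverted output ✓; others ✗
  G3: stuck-at-1, inverted output ✓; others ✗
  G4: stuck-at-1, inverted output ✓; others ✗
Consistent faults: {G1 stuck-at-1, G1 inverted output, G2 stuck-at-0, G2 inverted output, G3 stuck-at-1, G3 inverted output, G4 stuck-at-1, G4 inverted output} — 8 in all.

8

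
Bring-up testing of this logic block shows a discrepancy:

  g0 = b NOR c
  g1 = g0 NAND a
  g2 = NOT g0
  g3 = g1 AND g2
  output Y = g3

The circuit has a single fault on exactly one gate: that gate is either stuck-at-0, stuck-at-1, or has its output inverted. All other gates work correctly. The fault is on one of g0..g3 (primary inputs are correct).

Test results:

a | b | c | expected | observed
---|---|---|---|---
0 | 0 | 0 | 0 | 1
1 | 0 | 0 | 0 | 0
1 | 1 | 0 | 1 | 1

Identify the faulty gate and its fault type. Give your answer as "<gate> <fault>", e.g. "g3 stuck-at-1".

Fault-free values for test 1 (a=0, b=0, c=0): g0=1, g1=1, g2=0, g3=0, giving Y=0. Observed 1.
Test 1: faults giving observed 1 are {g0 stuck-at-0, g0 inverted output, g2 stuck-at-1, g2 inverted output, g3 stuck-at-1, g3 inverted output}.
Test 2 (a=1, b=0, c=0): fault-free g0=1, g1=0, g2=0, g3=0 → 0; observed 0. Eliminates g0 stuck-at-0, g0 inverted output, g3 stuck-at-1, g3 inverted output.
Test 3 (a=1, b=1, c=0): fault-free g0=0, g1=1, g2=1, g3=1 → 1; observed 1. Eliminates g2 inverted output.
Only g2 stuck-at-1 is consistent with every test.

g2 stuck-at-1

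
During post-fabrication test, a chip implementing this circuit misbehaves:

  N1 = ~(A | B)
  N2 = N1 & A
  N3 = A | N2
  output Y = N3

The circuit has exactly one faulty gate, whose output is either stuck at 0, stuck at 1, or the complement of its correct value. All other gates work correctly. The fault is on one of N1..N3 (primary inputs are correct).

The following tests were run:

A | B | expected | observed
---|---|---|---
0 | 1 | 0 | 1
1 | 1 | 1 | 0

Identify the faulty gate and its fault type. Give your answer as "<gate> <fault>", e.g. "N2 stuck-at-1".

Fault-free values for test 1 (A=0, B=1): N1=0, N2=0, N3=0, giving Y=0. Observed 1.
Test 1: faults giving observed 1 are {N2 stuck-at-1, N2 inverted output, N3 stuck-at-1, N3 inverted output}.
Test 2 (A=1, B=1): fault-free N1=0, N2=0, N3=1 → 1; observed 0. Eliminates N2 stuck-at-1, N2 inverted output, N3 stuck-at-1.
Only N3 inverted output is consistent with every test.

N3 inverted output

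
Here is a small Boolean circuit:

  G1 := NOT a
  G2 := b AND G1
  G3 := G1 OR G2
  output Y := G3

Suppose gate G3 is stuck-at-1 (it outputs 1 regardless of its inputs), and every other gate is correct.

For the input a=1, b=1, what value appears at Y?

1

Propagate with G3 forced: G1=0, G2=0, G3=1 [stuck-at-1].
So Y = 1. (Without the fault it would be 0.)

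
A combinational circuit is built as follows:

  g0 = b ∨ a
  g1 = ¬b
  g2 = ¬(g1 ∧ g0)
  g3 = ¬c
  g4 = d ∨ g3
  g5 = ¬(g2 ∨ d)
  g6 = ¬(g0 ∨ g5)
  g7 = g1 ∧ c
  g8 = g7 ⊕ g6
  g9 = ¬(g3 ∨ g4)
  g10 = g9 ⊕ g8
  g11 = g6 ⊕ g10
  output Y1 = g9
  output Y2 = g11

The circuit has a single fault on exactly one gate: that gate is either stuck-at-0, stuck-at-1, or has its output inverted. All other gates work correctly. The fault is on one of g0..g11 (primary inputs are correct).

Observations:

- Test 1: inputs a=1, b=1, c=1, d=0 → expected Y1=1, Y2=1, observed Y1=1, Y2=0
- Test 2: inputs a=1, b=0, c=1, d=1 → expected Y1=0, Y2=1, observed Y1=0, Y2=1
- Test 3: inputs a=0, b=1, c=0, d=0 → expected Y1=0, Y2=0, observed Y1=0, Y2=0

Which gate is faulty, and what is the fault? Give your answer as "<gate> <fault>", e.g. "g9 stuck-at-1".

Fault-free values for test 1 (a=1, b=1, c=1, d=0): g0=1, g1=0, g2=1, g3=0, g4=0, g5=0, g6=0, g7=0, g8=0, g9=1, g10=1, g11=1, giving Y1=1, Y2=1. Observed Y1=1, Y2=0.
Test 1: faults giving observed Y1=1, Y2=0 are {g1 stuck-at-1, g1 inverted output, g7 stuck-at-1, g7 inverted output, g8 stuck-at-1, g8 inverted output, g10 stuck-at-0, g10 inverted output, g11 stuck-at-0, g11 inverted output}.
Test 2 (a=1, b=0, c=1, d=1): fault-free g0=1, g1=1, g2=0, g3=0, g4=1, g5=0, g6=0, g7=1, g8=1, g9=0, g10=1, g11=1 → Y1=0, Y2=1; observed Y1=0, Y2=1. Eliminates g1 inverted output, g7 inverted output, g8 inverted output, g10 stuck-at-0, g10 inverted output, g11 stuck-at-0, g11 inverted output.
Test 3 (a=0, b=1, c=0, d=0): fault-free g0=1, g1=0, g2=1, g3=1, g4=1, g5=0, g6=0, g7=0, g8=0, g9=0, g10=0, g11=0 → Y1=0, Y2=0; observed Y1=0, Y2=0. Eliminates g7 stuck-at-1, g8 stuck-at-1.
Only g1 stuck-at-1 is consistent with every test.

g1 stuck-at-1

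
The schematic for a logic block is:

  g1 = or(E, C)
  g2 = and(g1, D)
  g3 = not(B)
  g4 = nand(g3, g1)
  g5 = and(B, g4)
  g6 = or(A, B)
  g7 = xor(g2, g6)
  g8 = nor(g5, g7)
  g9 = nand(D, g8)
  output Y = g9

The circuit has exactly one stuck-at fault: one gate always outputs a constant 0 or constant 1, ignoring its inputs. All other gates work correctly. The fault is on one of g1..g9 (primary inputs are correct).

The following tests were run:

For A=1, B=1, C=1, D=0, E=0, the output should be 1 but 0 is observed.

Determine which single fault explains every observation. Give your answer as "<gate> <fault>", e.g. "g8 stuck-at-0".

g9 stuck-at-0

Fault-free values for test 1 (A=1, B=1, C=1, D=0, E=0): g1=1, g2=0, g3=0, g4=1, g5=1, g6=1, g7=1, g8=0, g9=1, giving Y=1. Observed 0.
Test 1: faults giving observed 0 are {g9 stuck-at-0}.
Only g9 stuck-at-0 is consistent with every test.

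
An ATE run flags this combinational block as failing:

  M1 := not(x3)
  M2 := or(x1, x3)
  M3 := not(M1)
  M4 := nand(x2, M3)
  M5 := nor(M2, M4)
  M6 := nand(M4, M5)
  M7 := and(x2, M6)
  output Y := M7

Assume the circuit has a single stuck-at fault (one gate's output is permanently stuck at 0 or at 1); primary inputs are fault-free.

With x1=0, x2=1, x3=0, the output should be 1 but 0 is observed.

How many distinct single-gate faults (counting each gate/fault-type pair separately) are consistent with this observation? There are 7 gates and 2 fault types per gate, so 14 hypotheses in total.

Fault-free: M1=1, M2=0, M3=0, M4=1, M5=0, M6=1, M7=1 → 1. Observed 0.
  M1 stuck-at-0: output 1 ✗
  M1 stuck-at-1: output 1 ✗
  M2 stuck-at-0: output 1 ✗
  M2 stuck-at-1: output 1 ✗
  M3 stuck-at-0: output 1 ✗
  M3 stuck-at-1: output 1 ✗
  M4 stuck-at-0: output 1 ✗
  M4 stuck-at-1: output 1 ✗
  M5 stuck-at-0: output 1 ✗
  M5 stuck-at-1: output 0 ✓
  M6 stuck-at-0: output 0 ✓
  M6 stuck-at-1: output 1 ✗
  M7 stuck-at-0: output 0 ✓
  M7 stuck-at-1: output 1 ✗
Consistent faults: {M5 stuck-at-1, M6 stuck-at-0, M7 stuck-at-0} — 3 in all.

3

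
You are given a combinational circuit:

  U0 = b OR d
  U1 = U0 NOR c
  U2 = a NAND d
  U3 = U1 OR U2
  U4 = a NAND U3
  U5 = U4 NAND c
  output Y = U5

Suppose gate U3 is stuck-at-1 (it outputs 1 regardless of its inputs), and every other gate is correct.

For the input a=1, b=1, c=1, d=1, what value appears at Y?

Propagate with U3 forced: U0=1, U1=0, U2=0, U3=1 [stuck-at-1], U4=0, U5=1.
So Y = 1. (Without the fault it would be 0.)

1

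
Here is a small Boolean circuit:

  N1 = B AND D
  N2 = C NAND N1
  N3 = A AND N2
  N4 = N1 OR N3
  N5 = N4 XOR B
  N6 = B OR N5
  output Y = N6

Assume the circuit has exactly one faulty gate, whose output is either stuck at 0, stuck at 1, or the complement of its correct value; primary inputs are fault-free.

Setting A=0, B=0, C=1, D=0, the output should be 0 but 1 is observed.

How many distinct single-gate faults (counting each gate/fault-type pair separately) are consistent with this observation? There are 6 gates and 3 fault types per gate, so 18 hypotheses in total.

Fault-free: N1=0, N2=1, N3=0, N4=0, N5=0, N6=0 → 0. Observed 1.
  N1: stuck-at-1, inverted output ✓; others ✗
  N2: none of the 3 fault types match ✗
  N3: stuck-at-1, inverted output ✓; others ✗
  N4: stuck-at-1, inverted output ✓; others ✗
  N5: stuck-at-1, inverted output ✓; others ✗
  N6: stuck-at-1, inverted output ✓; others ✗
Consistent faults: {N1 stuck-at-1, N1 inverted output, N3 stuck-at-1, N3 inverted output, N4 stuck-at-1, N4 inverted output, N5 stuck-at-1, N5 inverted output, N6 stuck-at-1, N6 inverted output} — 10 in all.

10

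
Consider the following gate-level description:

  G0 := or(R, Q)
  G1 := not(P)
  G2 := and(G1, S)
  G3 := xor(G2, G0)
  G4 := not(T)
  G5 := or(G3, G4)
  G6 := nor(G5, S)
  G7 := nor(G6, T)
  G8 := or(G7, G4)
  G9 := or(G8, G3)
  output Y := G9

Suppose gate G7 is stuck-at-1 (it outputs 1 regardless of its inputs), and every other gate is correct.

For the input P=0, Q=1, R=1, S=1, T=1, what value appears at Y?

1

Propagate with G7 forced: G0=1, G1=1, G2=1, G3=0, G4=0, G5=0, G6=0, G7=1 [stuck-at-1], G8=1, G9=1.
So Y = 1. (Without the fault it would be 0.)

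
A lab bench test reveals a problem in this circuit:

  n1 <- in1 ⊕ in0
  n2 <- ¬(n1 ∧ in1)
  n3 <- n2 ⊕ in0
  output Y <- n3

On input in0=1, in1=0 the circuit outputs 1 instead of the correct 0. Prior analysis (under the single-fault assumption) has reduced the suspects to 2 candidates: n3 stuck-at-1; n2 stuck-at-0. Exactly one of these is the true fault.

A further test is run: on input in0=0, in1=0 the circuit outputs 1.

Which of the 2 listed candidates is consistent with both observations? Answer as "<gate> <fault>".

Evaluate each candidate on input in0=0, in1=0:
  n3 stuck-at-1: n1=0, n2=1, n3=1 [stuck-at-1] → 1 — matches
  n2 stuck-at-0: n1=0, n2=0 [stuck-at-0], n3=0 → 0 — eliminated
Only n3 stuck-at-1 reproduces the observed 1.

n3 stuck-at-1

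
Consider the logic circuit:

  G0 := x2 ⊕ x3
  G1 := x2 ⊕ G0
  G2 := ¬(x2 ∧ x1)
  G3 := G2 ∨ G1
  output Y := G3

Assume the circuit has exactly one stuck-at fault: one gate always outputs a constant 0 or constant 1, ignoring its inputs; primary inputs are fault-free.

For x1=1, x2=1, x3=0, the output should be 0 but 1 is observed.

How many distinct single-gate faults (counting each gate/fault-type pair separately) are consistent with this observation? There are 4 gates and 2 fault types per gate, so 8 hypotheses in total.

Fault-free: G0=1, G1=0, G2=0, G3=0 → 0. Observed 1.
  G0 stuck-at-0: output 1 ✓
  G0 stuck-at-1: output 0 ✗
  G1 stuck-at-0: output 0 ✗
  G1 stuck-at-1: output 1 ✓
  G2 stuck-at-0: output 0 ✗
  G2 stuck-at-1: output 1 ✓
  G3 stuck-at-0: output 0 ✗
  G3 stuck-at-1: output 1 ✓
Consistent faults: {G0 stuck-at-0, G1 stuck-at-1, G2 stuck-at-1, G3 stuck-at-1} — 4 in all.

4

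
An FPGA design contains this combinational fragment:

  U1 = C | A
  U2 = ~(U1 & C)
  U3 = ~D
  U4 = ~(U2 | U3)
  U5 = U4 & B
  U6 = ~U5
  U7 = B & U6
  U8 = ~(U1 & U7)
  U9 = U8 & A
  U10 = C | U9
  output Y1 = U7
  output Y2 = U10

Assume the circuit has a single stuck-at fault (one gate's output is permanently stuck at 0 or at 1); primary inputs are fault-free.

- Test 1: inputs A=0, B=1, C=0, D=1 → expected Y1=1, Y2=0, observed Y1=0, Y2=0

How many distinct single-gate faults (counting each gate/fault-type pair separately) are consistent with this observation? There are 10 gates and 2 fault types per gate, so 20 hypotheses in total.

5

Fault-free: U1=0, U2=1, U3=0, U4=0, U5=0, U6=1, U7=1, U8=1, U9=0, U10=0 → Y1=1, Y2=0. Observed Y1=0, Y2=0.
  U1: none of the 2 fault types match ✗
  U2: stuck-at-0 ✓; others ✗
  U3: none of the 2 fault types match ✗
  U4: stuck-at-1 ✓; others ✗
  U5: stuck-at-1 ✓; others ✗
  U6: stuck-at-0 ✓; others ✗
  U7: stuck-at-0 ✓; others ✗
  U8: none of the 2 fault types match ✗
  U9: none of the 2 fault types match ✗
  U10: none of the 2 fault types match ✗
Consistent faults: {U2 stuck-at-0, U4 stuck-at-1, U5 stuck-at-1, U6 stuck-at-0, U7 stuck-at-0} — 5 in all.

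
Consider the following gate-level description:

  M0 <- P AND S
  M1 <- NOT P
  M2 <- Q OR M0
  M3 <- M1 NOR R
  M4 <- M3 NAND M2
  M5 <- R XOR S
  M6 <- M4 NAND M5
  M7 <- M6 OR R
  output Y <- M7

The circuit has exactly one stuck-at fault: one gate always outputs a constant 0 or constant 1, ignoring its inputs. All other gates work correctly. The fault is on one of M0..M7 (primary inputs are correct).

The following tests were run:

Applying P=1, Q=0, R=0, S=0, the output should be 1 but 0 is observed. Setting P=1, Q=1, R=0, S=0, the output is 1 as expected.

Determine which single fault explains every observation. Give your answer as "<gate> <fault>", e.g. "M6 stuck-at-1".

M5 stuck-at-1

Fault-free values for test 1 (P=1, Q=0, R=0, S=0): M0=0, M1=0, M2=0, M3=1, M4=1, M5=0, M6=1, M7=1, giving Y=1. Observed 0.
Test 1: faults giving observed 0 are {M5 stuck-at-1, M6 stuck-at-0, M7 stuck-at-0}.
Test 2 (P=1, Q=1, R=0, S=0): fault-free M0=0, M1=0, M2=1, M3=1, M4=0, M5=0, M6=1, M7=1 → 1; observed 1. Eliminates M6 stuck-at-0, M7 stuck-at-0.
Only M5 stuck-at-1 is consistent with every test.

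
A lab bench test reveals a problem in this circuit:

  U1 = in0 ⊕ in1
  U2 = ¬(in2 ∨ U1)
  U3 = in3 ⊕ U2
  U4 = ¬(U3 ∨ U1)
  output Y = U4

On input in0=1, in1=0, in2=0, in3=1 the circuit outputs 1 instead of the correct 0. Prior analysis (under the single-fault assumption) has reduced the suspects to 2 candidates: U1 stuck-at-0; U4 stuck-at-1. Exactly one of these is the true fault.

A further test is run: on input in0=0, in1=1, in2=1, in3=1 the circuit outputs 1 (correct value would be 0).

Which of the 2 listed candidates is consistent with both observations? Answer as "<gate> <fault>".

U4 stuck-at-1

Evaluate each candidate on input in0=0, in1=1, in2=1, in3=1:
  U1 stuck-at-0: U1=0 [stuck-at-0], U2=0, U3=1, U4=0 → 0 — eliminated
  U4 stuck-at-1: U1=1, U2=0, U3=1, U4=1 [stuck-at-1] → 1 — matches
Only U4 stuck-at-1 reproduces the observed 1.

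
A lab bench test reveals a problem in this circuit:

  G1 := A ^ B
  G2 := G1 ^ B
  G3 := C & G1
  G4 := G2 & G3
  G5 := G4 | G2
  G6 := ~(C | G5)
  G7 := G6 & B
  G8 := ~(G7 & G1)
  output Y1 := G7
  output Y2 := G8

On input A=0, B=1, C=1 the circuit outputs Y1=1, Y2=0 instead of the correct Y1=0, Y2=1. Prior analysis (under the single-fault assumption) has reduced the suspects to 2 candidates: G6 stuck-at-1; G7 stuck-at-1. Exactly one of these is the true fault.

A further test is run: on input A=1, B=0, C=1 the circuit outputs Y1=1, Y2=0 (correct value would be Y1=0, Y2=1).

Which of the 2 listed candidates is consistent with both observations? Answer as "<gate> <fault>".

G7 stuck-at-1

Evaluate each candidate on input A=1, B=0, C=1:
  G6 stuck-at-1: G1=1, G2=1, G3=1, G4=1, G5=1, G6=1 [stuck-at-1], G7=0, G8=1 → Y1=0, Y2=1 — eliminated
  G7 stuck-at-1: G1=1, G2=1, G3=1, G4=1, G5=1, G6=0, G7=1 [stuck-at-1], G8=0 → Y1=1, Y2=0 — matches
Only G7 stuck-at-1 reproduces the observed Y1=1, Y2=0.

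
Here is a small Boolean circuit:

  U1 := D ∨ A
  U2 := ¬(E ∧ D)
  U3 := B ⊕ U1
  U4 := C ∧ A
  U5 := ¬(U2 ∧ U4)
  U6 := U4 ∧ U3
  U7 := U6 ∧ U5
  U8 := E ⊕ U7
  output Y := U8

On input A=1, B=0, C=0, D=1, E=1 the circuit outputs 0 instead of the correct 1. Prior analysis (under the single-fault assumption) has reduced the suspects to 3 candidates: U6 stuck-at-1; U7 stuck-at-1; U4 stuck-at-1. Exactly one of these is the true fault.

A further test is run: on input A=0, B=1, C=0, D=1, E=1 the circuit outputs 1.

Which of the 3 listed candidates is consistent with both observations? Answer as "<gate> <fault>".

Evaluate each candidate on input A=0, B=1, C=0, D=1, E=1:
  U6 stuck-at-1: U1=1, U2=0, U3=0, U4=0, U5=1, U6=1 [stuck-at-1], U7=1, U8=0 → 0 — eliminated
  U7 stuck-at-1: U1=1, U2=0, U3=0, U4=0, U5=1, U6=0, U7=1 [stuck-at-1], U8=0 → 0 — eliminated
  U4 stuck-at-1: U1=1, U2=0, U3=0, U4=1 [stuck-at-1], U5=1, U6=0, U7=0, U8=1 → 1 — matches
Only U4 stuck-at-1 reproduces the observed 1.

U4 stuck-at-1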